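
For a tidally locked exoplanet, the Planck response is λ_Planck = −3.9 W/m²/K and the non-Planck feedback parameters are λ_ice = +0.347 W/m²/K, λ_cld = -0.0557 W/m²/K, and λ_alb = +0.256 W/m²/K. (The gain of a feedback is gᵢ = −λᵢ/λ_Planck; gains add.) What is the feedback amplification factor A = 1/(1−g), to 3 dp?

1.163

Convert to gains: g_ice = 0.347/3.9 = 0.08897; g_cld = -0.0557/3.9 = -0.01428; g_alb = 0.256/3.9 = 0.06564.
Total gain g = 0.14033.
A = 1/(1 − 0.14033) = 1.163.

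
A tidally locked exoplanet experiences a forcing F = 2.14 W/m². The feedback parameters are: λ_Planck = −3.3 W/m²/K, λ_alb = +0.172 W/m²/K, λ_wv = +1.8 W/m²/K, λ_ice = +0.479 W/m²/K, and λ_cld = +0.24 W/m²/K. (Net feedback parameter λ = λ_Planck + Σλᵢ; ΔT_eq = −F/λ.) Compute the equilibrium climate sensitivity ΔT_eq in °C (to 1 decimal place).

Net feedback parameter λ = (−3.3) + (+0.172) + (+1.8) + (+0.479) + (+0.24) = -0.609 W/m²/K.
ΔT = −F/λ = −2.14/(-0.609) = 3.5 °C.

3.5 °C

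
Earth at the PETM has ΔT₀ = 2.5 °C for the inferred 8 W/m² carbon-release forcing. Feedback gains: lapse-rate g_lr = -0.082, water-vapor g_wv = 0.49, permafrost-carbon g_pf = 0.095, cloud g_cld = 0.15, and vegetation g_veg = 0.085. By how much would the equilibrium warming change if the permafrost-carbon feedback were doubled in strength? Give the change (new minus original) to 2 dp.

5.43 °C

Original: g = 0.738, ΔT = 2.5/(1−0.738) = 9.5420 °C.
With doubled permafrost-carbon: g' = 0.833, ΔT' = 2.5/(1−0.833) = 14.9701 °C.
Change = 14.9701 − 9.5420 = 5.43 °C.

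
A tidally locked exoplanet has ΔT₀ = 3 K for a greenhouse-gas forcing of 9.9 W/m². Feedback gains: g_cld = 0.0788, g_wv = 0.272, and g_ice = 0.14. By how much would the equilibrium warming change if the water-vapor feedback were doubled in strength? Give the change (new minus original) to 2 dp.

Original: g = 0.4908, ΔT = 3/(1−0.4908) = 5.8916 K.
With doubled water-vapor: g' = 0.7628, ΔT' = 3/(1−0.7628) = 12.6476 K.
Change = 12.6476 − 5.8916 = 6.76 K.

6.76 K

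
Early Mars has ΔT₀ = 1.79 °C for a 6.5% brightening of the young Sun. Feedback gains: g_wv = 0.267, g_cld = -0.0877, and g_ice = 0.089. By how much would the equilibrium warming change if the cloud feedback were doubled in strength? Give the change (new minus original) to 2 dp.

-0.26 °C

Original: g = 0.2683, ΔT = 1.79/(1−0.2683) = 2.4464 °C.
With doubled cloud: g' = 0.1806, ΔT' = 1.79/(1−0.1806) = 2.1845 °C.
Change = 2.1845 − 2.4464 = -0.26 °C.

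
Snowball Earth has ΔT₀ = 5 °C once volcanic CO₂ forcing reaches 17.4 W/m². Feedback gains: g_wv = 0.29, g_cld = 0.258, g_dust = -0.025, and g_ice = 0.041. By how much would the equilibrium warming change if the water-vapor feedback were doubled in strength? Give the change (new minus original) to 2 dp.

22.78 °C

Original: g = 0.564, ΔT = 5/(1−0.564) = 11.4679 °C.
With doubled water-vapor: g' = 0.854, ΔT' = 5/(1−0.854) = 34.2466 °C.
Change = 34.2466 − 11.4679 = 22.78 °C.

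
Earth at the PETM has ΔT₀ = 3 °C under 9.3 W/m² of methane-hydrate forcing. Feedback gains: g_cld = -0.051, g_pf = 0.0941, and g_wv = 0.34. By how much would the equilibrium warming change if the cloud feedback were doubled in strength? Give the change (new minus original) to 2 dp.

Original: g = 0.3831, ΔT = 3/(1−0.3831) = 4.8630 °C.
With doubled cloud: g' = 0.3321, ΔT' = 3/(1−0.3321) = 4.4917 °C.
Change = 4.4917 − 4.8630 = -0.37 °C.

-0.37 °C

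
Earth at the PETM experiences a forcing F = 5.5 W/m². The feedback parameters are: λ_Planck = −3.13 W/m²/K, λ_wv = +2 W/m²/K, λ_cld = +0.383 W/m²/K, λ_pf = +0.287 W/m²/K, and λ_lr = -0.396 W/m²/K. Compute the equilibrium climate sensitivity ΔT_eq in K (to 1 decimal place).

Net feedback parameter λ = (−3.13) + (+2) + (+0.383) + (+0.287) + (-0.396) = -0.856 W/m²/K.
ΔT = −F/λ = −5.5/(-0.856) = 6.4 K.

6.4 K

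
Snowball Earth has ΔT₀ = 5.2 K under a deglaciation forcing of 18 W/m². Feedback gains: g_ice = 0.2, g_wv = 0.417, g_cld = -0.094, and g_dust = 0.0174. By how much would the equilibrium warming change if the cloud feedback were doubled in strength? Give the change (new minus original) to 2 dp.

-1.92 K

Original: g = 0.5404, ΔT = 5.2/(1−0.5404) = 11.3142 K.
With doubled cloud: g' = 0.4464, ΔT' = 5.2/(1−0.4464) = 9.3931 K.
Change = 9.3931 − 11.3142 = -1.92 K.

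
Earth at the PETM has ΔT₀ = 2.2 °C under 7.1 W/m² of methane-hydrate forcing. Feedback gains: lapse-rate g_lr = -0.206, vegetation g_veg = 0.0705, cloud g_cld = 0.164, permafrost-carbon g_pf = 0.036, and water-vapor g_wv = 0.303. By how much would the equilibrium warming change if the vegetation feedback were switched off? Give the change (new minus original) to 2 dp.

-0.35 °C

Original: g = 0.3675, ΔT = 2.2/(1−0.3675) = 3.4783 °C.
Without vegetation: g' = 0.297, ΔT' = 2.2/(1−0.297) = 3.1294 °C.
Change = 3.1294 − 3.4783 = -0.35 °C.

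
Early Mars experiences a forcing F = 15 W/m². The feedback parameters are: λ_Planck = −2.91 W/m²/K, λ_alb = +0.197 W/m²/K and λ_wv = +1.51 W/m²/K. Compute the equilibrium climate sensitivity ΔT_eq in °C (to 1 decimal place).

Net feedback parameter λ = (−2.91) + (+0.197) + (+1.51) = -1.203 W/m²/K.
ΔT = −F/λ = −15/(-1.203) = 12.5 °C.

12.5 °C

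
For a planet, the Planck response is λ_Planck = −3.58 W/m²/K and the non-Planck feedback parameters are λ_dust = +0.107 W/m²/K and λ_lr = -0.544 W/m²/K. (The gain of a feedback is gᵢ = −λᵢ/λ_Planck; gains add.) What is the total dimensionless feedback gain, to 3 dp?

Convert to gains: g_dust = 0.107/3.58 = 0.02989; g_lr = -0.544/3.58 = -0.152.
Total gain g = -0.12211.

-0.122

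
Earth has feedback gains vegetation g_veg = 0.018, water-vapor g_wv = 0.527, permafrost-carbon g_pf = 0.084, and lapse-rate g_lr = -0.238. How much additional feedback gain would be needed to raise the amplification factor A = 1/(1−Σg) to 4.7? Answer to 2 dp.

Current total gain = 0.391.
Target gain for A = 4.7: g* = 1 − 1/4.7 = 0.7872.
Additional gain needed = 0.7872 − 0.391 = 0.40.

0.40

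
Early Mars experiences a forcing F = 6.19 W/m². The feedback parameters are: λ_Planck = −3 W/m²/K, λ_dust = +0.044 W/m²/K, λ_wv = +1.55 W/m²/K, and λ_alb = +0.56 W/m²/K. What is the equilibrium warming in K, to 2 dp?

7.32 K

Net feedback parameter λ = (−3) + (+0.044) + (+1.55) + (+0.56) = -0.846 W/m²/K.
ΔT = −F/λ = −6.19/(-0.846) = 7.32 K.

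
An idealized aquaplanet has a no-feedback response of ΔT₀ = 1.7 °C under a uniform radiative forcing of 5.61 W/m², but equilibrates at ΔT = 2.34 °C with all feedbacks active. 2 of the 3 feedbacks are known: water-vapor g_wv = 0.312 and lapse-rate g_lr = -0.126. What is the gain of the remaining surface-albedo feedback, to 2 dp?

0.09

Amplification A = ΔT/ΔT₀ = 2.34/1.7 = 1.376.
Total gain g = 1 − 1/A = 1 − 1/1.376 = 0.2733.
Known gains sum to 0.312 − 0.126 = 0.186.
g_alb = 0.2733 − 0.186 = 0.09.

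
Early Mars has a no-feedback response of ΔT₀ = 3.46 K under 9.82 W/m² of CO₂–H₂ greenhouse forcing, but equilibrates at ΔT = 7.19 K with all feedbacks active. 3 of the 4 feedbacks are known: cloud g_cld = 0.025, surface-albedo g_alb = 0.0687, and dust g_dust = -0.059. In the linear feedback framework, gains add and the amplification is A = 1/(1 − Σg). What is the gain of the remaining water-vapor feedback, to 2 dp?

Amplification A = ΔT/ΔT₀ = 7.19/3.46 = 2.078.
Total gain g = 1 − 1/A = 1 − 1/2.078 = 0.5188.
Known gains sum to 0.025 + 0.0687 − 0.059 = 0.0347.
g_wv = 0.5188 − 0.0347 = 0.48.

0.48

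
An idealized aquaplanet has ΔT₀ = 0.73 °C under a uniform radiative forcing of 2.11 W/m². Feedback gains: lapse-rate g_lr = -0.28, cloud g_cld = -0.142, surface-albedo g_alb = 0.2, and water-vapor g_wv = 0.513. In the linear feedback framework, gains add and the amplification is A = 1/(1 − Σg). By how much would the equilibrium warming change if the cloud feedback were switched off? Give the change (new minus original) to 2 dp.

Original: g = 0.291, ΔT = 0.73/(1−0.291) = 1.0296 °C.
Without cloud: g' = 0.433, ΔT' = 0.73/(1−0.433) = 1.2875 °C.
Change = 1.2875 − 1.0296 = 0.26 °C.

0.26 °C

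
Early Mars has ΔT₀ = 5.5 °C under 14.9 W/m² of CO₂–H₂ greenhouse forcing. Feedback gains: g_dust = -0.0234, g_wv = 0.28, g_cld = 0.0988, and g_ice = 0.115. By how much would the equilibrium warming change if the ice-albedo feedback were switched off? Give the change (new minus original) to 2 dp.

Original: g = 0.4704, ΔT = 5.5/(1−0.4704) = 10.3852 °C.
Without ice-albedo: g' = 0.3554, ΔT' = 5.5/(1−0.3554) = 8.5324 °C.
Change = 8.5324 − 10.3852 = -1.85 °C.

-1.85 °C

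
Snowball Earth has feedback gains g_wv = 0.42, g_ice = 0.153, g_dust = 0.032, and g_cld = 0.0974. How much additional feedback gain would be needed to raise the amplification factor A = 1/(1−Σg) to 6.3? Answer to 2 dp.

0.14

Current total gain = 0.7024.
Target gain for A = 6.3: g* = 1 − 1/6.3 = 0.8413.
Additional gain needed = 0.8413 − 0.7024 = 0.14.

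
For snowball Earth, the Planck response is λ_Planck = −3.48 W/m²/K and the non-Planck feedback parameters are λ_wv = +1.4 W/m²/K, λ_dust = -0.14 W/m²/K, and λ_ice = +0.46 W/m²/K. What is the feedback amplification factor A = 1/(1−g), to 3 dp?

1.977

Convert to gains: g_wv = 1.4/3.48 = 0.4023; g_dust = -0.14/3.48 = -0.04023; g_ice = 0.46/3.48 = 0.1322.
Total gain g = 0.49427.
A = 1/(1 − 0.49427) = 1.977.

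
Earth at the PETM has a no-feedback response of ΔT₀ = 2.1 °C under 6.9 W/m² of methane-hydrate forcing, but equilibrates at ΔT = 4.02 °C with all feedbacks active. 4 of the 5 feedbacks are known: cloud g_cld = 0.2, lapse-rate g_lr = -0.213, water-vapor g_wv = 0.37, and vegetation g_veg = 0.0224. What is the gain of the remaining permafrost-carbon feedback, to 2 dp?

0.10

Amplification A = ΔT/ΔT₀ = 4.02/2.1 = 1.914.
Total gain g = 1 − 1/A = 1 − 1/1.914 = 0.4775.
Known gains sum to 0.2 − 0.213 + 0.37 + 0.0224 = 0.3794.
g_pf = 0.4775 − 0.3794 = 0.10.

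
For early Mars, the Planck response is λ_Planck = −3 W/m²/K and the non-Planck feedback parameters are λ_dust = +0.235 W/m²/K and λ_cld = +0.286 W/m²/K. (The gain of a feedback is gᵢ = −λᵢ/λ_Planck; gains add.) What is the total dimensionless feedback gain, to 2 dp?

Convert to gains: g_dust = 0.235/3 = 0.07833; g_cld = 0.286/3 = 0.09533.
Total gain g = 0.17366.

0.17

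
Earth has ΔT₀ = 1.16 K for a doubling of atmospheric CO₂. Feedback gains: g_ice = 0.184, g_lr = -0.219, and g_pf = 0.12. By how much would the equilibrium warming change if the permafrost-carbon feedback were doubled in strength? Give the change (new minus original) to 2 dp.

0.19 K

Original: g = 0.085, ΔT = 1.16/(1−0.085) = 1.2678 K.
With doubled permafrost-carbon: g' = 0.205, ΔT' = 1.16/(1−0.205) = 1.4591 K.
Change = 1.4591 − 1.2678 = 0.19 K.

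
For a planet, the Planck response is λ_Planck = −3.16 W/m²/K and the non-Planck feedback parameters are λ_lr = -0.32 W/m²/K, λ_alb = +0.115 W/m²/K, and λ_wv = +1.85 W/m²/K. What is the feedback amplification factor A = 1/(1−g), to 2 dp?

Convert to gains: g_lr = -0.32/3.16 = -0.1013; g_alb = 0.115/3.16 = 0.03639; g_wv = 1.85/3.16 = 0.5854.
Total gain g = 0.52049.
A = 1/(1 − 0.52049) = 2.09.

2.09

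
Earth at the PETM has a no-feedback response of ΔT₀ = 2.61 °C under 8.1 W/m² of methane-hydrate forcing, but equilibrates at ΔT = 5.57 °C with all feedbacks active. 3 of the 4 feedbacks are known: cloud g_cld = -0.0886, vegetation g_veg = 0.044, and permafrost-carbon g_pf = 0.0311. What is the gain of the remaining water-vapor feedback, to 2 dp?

Amplification A = ΔT/ΔT₀ = 5.57/2.61 = 2.134.
Total gain g = 1 − 1/A = 1 − 1/2.134 = 0.5314.
Known gains sum to -0.0886 + 0.044 + 0.0311 = -0.0135.
g_wv = 0.5314 + 0.0135 = 0.54.

0.54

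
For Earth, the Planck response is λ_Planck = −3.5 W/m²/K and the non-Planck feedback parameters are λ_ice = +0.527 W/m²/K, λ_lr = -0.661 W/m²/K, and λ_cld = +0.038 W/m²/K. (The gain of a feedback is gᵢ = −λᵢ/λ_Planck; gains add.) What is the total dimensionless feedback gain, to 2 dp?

Convert to gains: g_ice = 0.527/3.5 = 0.1506; g_lr = -0.661/3.5 = -0.1889; g_cld = 0.038/3.5 = 0.01086.
Total gain g = -0.02744.

-0.03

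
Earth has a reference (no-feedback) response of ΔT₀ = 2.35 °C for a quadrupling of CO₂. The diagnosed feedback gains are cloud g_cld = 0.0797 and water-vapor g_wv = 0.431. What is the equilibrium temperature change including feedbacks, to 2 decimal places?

4.80 °C

Total gain g = 0.0797 + 0.431 = 0.5107.
Amplification A = 1/(1 − 0.5107) = 2.044.
ΔT = 2.35 × 2.044 = 4.80 °C.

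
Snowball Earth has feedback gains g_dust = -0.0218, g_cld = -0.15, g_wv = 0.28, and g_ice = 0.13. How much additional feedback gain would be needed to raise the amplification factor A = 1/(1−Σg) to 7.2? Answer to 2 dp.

0.62

Current total gain = 0.2382.
Target gain for A = 7.2: g* = 1 − 1/7.2 = 0.8611.
Additional gain needed = 0.8611 − 0.2382 = 0.62.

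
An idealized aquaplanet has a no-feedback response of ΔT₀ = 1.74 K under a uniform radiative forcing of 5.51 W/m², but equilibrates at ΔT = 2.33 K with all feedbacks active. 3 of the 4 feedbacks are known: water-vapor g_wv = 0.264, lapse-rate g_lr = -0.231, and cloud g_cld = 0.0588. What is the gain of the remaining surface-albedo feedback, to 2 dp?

0.16

Amplification A = ΔT/ΔT₀ = 2.33/1.74 = 1.339.
Total gain g = 1 − 1/A = 1 − 1/1.339 = 0.2532.
Known gains sum to 0.264 − 0.231 + 0.0588 = 0.0918.
g_alb = 0.2532 − 0.0918 = 0.16.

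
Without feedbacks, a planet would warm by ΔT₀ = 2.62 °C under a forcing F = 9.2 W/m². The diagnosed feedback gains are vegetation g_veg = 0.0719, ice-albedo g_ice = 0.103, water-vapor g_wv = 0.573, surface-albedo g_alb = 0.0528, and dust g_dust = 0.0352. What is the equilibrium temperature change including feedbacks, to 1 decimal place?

16.0 °C

Total gain g = 0.0719 + 0.103 + 0.573 + 0.0528 + 0.0352 = 0.8359.
Amplification A = 1/(1 − 0.8359) = 6.094.
ΔT = 2.62 × 6.094 = 16.0 °C.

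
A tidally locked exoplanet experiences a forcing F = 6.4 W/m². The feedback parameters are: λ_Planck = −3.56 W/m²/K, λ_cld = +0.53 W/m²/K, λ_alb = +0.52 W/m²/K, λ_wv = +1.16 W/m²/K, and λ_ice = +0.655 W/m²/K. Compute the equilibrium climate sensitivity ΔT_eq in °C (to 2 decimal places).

Net feedback parameter λ = (−3.56) + (+0.53) + (+0.52) + (+1.16) + (+0.655) = -0.695 W/m²/K.
ΔT = −F/λ = −6.4/(-0.695) = 9.21 °C.

9.21 °C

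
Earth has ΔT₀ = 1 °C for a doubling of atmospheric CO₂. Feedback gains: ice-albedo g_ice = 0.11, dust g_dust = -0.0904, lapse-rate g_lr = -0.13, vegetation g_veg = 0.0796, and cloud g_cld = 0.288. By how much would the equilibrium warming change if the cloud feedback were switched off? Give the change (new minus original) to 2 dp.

-0.38 °C

Original: g = 0.2572, ΔT = 1/(1−0.2572) = 1.3463 °C.
Without cloud: g' = -0.0308, ΔT' = 1/(1+0.0308) = 0.9701 °C.
Change = 0.9701 − 1.3463 = -0.38 °C.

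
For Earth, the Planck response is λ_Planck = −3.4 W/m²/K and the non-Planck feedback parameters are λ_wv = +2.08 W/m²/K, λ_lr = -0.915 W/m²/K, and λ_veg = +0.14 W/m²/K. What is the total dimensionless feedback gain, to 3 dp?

0.384

Convert to gains: g_wv = 2.08/3.4 = 0.6118; g_lr = -0.915/3.4 = -0.2691; g_veg = 0.14/3.4 = 0.04118.
Total gain g = 0.38388.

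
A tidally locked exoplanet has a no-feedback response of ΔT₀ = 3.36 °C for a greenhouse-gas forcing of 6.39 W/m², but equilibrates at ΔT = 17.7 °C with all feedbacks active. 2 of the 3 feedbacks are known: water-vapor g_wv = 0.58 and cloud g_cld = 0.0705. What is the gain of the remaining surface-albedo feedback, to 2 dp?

0.16

Amplification A = ΔT/ΔT₀ = 17.7/3.36 = 5.268.
Total gain g = 1 − 1/A = 1 − 1/5.268 = 0.8102.
Known gains sum to 0.58 + 0.0705 = 0.6505.
g_alb = 0.8102 − 0.6505 = 0.16.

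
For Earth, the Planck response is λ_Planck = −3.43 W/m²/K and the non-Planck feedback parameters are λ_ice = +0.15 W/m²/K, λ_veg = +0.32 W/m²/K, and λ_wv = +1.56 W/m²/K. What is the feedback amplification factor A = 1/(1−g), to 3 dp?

Convert to gains: g_ice = 0.15/3.43 = 0.04373; g_veg = 0.32/3.43 = 0.09329; g_wv = 1.56/3.43 = 0.4548.
Total gain g = 0.59182.
A = 1/(1 − 0.59182) = 2.450.

2.450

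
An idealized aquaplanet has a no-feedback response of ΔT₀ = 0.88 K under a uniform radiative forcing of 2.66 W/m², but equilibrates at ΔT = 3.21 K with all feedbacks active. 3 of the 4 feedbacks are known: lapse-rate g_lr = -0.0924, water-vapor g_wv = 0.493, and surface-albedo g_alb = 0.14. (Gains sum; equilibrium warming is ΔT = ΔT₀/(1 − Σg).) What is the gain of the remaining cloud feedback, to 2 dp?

Amplification A = ΔT/ΔT₀ = 3.21/0.88 = 3.648.
Total gain g = 1 − 1/A = 1 − 1/3.648 = 0.7259.
Known gains sum to -0.0924 + 0.493 + 0.14 = 0.5406.
g_cld = 0.7259 − 0.5406 = 0.19.

0.19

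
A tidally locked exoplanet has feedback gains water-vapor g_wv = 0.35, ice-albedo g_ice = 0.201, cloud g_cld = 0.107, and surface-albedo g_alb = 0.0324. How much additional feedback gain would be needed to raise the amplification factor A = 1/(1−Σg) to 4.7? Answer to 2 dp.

Current total gain = 0.6904.
Target gain for A = 4.7: g* = 1 − 1/4.7 = 0.7872.
Additional gain needed = 0.7872 − 0.6904 = 0.10.

0.10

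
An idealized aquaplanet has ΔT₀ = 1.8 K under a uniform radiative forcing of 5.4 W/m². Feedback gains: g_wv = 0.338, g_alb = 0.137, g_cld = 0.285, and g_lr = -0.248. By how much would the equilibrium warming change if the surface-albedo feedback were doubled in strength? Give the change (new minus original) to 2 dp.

1.44 K

Original: g = 0.512, ΔT = 1.8/(1−0.512) = 3.6885 K.
With doubled surface-albedo: g' = 0.649, ΔT' = 1.8/(1−0.649) = 5.1282 K.
Change = 5.1282 − 3.6885 = 1.44 K.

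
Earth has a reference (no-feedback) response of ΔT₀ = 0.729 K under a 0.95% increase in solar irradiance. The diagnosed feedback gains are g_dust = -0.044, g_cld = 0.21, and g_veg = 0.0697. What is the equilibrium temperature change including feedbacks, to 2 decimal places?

0.95 K

Total gain g = -0.044 + 0.21 + 0.0697 = 0.2357.
Amplification A = 1/(1 − 0.2357) = 1.308.
ΔT = 0.729 × 1.308 = 0.95 K.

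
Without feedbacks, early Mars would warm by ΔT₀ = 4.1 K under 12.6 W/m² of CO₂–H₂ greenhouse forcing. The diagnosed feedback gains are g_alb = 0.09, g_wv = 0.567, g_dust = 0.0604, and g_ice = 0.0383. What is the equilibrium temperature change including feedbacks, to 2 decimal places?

16.78 K

Total gain g = 0.09 + 0.567 + 0.0604 + 0.0383 = 0.7557.
Amplification A = 1/(1 − 0.7557) = 4.093.
ΔT = 4.1 × 4.093 = 16.78 K.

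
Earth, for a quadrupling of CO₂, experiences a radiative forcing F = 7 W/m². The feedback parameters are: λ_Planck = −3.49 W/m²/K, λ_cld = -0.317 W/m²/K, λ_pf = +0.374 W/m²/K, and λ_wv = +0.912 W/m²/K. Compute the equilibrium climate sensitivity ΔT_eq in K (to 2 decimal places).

Net feedback parameter λ = (−3.49) + (-0.317) + (+0.374) + (+0.912) = -2.521 W/m²/K.
ΔT = −F/λ = −7/(-2.521) = 2.78 K.

2.78 K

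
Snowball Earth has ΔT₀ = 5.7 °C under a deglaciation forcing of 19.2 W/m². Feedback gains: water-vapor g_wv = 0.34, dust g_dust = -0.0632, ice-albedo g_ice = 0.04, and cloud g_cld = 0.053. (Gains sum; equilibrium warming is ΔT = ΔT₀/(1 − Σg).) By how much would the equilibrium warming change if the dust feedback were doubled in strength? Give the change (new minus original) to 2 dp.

Original: g = 0.3698, ΔT = 5.7/(1−0.3698) = 9.0447 °C.
With doubled dust: g' = 0.3066, ΔT' = 5.7/(1−0.3066) = 8.2204 °C.
Change = 8.2204 − 9.0447 = -0.82 °C.

-0.82 °C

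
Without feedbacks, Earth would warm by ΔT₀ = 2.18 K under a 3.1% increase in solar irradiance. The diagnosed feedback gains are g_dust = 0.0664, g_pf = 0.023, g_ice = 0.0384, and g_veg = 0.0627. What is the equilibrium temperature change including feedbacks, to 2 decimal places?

2.69 K

Total gain g = 0.0664 + 0.023 + 0.0384 + 0.0627 = 0.1905.
Amplification A = 1/(1 − 0.1905) = 1.235.
ΔT = 2.18 × 1.235 = 2.69 K.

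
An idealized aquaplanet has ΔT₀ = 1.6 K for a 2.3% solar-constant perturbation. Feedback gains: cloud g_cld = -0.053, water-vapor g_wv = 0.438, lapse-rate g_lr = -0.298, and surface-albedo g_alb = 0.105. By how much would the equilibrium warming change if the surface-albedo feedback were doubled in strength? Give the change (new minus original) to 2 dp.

0.30 K

Original: g = 0.192, ΔT = 1.6/(1−0.192) = 1.9802 K.
With doubled surface-albedo: g' = 0.297, ΔT' = 1.6/(1−0.297) = 2.2760 K.
Change = 2.2760 − 1.9802 = 0.30 K.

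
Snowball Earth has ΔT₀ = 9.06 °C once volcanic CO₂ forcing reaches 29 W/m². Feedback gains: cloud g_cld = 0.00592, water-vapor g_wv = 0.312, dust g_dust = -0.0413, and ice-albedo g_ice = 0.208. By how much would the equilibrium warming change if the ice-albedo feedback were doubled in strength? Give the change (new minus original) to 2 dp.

Original: g = 0.48462, ΔT = 9.06/(1−0.48462) = 17.5793 °C.
With doubled ice-albedo: g' = 0.69262, ΔT' = 9.06/(1−0.69262) = 29.4749 °C.
Change = 29.4749 − 17.5793 = 11.90 °C.

11.90 °C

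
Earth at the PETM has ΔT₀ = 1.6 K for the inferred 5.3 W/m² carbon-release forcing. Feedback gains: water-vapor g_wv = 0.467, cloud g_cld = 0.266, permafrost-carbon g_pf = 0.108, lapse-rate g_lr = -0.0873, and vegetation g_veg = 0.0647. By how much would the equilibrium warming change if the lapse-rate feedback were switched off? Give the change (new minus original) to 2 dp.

Original: g = 0.8184, ΔT = 1.6/(1−0.8184) = 8.8106 K.
Without lapse-rate: g' = 0.9057, ΔT' = 1.6/(1−0.9057) = 16.9671 K.
Change = 16.9671 − 8.8106 = 8.16 K.

8.16 K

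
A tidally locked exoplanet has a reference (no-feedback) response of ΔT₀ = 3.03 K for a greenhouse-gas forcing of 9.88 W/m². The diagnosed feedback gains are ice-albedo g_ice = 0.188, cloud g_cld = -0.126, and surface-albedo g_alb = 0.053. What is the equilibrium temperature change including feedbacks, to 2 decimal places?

3.42 K

Total gain g = 0.188 − 0.126 + 0.053 = 0.115.
Amplification A = 1/(1 − 0.115) = 1.13.
ΔT = 3.03 × 1.13 = 3.42 K.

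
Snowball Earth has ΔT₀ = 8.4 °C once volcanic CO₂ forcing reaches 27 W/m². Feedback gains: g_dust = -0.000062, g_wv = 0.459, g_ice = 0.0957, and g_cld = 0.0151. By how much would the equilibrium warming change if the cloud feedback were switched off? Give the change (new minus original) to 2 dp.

Original: g = 0.569738, ΔT = 8.4/(1−0.569738) = 19.5230 °C.
Without cloud: g' = 0.554638, ΔT' = 8.4/(1−0.554638) = 18.8611 °C.
Change = 18.8611 − 19.5230 = -0.66 °C.

-0.66 °C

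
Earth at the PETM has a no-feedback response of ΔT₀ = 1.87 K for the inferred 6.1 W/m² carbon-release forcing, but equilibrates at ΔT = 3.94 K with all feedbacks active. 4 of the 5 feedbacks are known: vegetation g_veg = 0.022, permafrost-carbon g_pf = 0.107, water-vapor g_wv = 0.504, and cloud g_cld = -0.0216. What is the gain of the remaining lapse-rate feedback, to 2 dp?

-0.09

Amplification A = ΔT/ΔT₀ = 3.94/1.87 = 2.107.
Total gain g = 1 − 1/A = 1 − 1/2.107 = 0.5254.
Known gains sum to 0.022 + 0.107 + 0.504 − 0.0216 = 0.6114.
g_lr = 0.5254 − 0.6114 = -0.09.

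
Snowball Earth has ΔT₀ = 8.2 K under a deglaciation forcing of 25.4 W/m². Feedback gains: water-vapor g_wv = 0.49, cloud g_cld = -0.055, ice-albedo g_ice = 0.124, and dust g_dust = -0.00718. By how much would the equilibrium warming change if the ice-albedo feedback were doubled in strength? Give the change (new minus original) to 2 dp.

7.00 K

Original: g = 0.55182, ΔT = 8.2/(1−0.55182) = 18.2962 K.
With doubled ice-albedo: g' = 0.67582, ΔT' = 8.2/(1−0.67582) = 25.2946 K.
Change = 25.2946 − 18.2962 = 7.00 K.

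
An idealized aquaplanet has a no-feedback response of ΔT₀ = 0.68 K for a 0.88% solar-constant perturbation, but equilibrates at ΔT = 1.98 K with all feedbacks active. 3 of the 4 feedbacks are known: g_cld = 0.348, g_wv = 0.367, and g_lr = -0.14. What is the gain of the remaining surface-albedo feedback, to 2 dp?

0.08

Amplification A = ΔT/ΔT₀ = 1.98/0.68 = 2.912.
Total gain g = 1 − 1/A = 1 − 1/2.912 = 0.6566.
Known gains sum to 0.348 + 0.367 − 0.14 = 0.575.
g_alb = 0.6566 − 0.575 = 0.08.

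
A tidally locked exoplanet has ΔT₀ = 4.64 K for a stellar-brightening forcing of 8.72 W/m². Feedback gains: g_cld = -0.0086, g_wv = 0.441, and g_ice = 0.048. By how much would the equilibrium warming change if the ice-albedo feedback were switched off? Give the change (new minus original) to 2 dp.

-0.76 K

Original: g = 0.4804, ΔT = 4.64/(1−0.4804) = 8.9299 K.
Without ice-albedo: g' = 0.4324, ΔT' = 4.64/(1−0.4324) = 8.1748 K.
Change = 8.1748 − 8.9299 = -0.76 K.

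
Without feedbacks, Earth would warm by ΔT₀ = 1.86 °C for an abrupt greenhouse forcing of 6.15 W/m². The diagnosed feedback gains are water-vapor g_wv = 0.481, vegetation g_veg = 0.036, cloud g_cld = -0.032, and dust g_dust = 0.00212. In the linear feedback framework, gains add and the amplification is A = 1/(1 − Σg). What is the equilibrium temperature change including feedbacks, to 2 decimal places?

Total gain g = 0.481 + 0.036 − 0.032 + 0.00212 = 0.48712.
Amplification A = 1/(1 − 0.48712) = 1.95.
ΔT = 1.86 × 1.95 = 3.63 °C.

3.63 °C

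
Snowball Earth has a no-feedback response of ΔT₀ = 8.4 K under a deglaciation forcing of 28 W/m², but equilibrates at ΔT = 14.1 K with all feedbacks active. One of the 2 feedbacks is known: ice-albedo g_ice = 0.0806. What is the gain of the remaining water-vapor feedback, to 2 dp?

Amplification A = ΔT/ΔT₀ = 14.1/8.4 = 1.679.
Total gain g = 1 − 1/A = 1 − 1/1.679 = 0.4044.
The known gain is 0.0806.
g_wv = 0.4044 − 0.0806 = 0.32.

0.32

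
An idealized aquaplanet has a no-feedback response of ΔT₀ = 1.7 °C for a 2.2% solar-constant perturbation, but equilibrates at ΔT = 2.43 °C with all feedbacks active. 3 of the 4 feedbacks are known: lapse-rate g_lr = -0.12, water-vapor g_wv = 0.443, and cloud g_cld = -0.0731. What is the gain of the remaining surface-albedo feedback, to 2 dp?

Amplification A = ΔT/ΔT₀ = 2.43/1.7 = 1.429.
Total gain g = 1 − 1/A = 1 − 1/1.429 = 0.3002.
Known gains sum to -0.12 + 0.443 − 0.0731 = 0.2499.
g_alb = 0.3002 − 0.2499 = 0.05.

0.05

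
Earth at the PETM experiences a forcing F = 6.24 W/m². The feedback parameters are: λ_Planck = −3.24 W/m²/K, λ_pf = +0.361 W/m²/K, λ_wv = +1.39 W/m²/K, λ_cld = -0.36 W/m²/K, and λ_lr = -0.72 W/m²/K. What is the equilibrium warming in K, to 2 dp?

2.43 K

Net feedback parameter λ = (−3.24) + (+0.361) + (+1.39) + (-0.36) + (-0.72) = -2.569 W/m²/K.
ΔT = −F/λ = −6.24/(-2.569) = 2.43 K.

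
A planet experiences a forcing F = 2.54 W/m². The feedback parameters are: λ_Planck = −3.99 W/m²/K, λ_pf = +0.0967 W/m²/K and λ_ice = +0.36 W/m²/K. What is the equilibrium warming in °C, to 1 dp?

Net feedback parameter λ = (−3.99) + (+0.0967) + (+0.36) = -3.5333 W/m²/K.
ΔT = −F/λ = −2.54/(-3.5333) = 0.7 °C.

0.7 °C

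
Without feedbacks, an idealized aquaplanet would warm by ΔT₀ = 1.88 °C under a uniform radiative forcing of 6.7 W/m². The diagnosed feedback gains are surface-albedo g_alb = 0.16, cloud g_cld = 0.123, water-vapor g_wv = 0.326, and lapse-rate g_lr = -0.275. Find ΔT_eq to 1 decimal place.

Total gain g = 0.16 + 0.123 + 0.326 − 0.275 = 0.334.
Amplification A = 1/(1 − 0.334) = 1.502.
ΔT = 1.88 × 1.502 = 2.8 °C.

2.8 °C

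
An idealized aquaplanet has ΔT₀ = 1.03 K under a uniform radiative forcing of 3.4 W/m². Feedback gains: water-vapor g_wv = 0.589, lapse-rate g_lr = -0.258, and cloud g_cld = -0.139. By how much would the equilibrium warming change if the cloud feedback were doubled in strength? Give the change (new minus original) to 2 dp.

Original: g = 0.192, ΔT = 1.03/(1−0.192) = 1.2748 K.
With doubled cloud: g' = 0.053, ΔT' = 1.03/(1−0.053) = 1.0876 K.
Change = 1.0876 − 1.2748 = -0.19 K.

-0.19 K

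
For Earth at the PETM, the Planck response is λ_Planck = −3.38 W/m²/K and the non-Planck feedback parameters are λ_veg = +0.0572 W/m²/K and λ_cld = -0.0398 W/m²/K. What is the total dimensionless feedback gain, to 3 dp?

0.005

Convert to gains: g_veg = 0.0572/3.38 = 0.01692; g_cld = -0.0398/3.38 = -0.01178.
Total gain g = 0.00514.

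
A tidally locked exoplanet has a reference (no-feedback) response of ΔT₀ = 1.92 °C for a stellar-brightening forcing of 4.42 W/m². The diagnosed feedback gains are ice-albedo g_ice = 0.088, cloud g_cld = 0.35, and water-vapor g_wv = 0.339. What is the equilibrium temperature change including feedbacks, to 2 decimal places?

8.61 °C

Total gain g = 0.088 + 0.35 + 0.339 = 0.777.
Amplification A = 1/(1 − 0.777) = 4.484.
ΔT = 1.92 × 4.484 = 8.61 °C.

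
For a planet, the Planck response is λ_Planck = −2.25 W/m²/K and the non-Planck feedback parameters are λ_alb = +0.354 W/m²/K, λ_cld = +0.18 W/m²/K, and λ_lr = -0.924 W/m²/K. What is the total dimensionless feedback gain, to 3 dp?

Convert to gains: g_alb = 0.354/2.25 = 0.1573; g_cld = 0.18/2.25 = 0.08; g_lr = -0.924/2.25 = -0.4107.
Total gain g = -0.1734.

-0.173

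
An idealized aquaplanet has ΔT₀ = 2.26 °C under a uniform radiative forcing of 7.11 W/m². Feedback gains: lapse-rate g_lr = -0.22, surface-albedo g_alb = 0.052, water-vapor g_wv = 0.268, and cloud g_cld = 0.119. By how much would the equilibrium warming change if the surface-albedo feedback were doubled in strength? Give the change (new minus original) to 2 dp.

Original: g = 0.219, ΔT = 2.26/(1−0.219) = 2.8937 °C.
With doubled surface-albedo: g' = 0.271, ΔT' = 2.26/(1−0.271) = 3.1001 °C.
Change = 3.1001 − 2.8937 = 0.21 °C.

0.21 °C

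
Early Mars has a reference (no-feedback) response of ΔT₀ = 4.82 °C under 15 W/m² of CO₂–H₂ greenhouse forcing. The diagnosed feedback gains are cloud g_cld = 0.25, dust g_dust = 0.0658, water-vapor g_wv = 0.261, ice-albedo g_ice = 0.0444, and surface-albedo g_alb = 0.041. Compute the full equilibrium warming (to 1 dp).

Total gain g = 0.25 + 0.0658 + 0.261 + 0.0444 + 0.041 = 0.6622.
Amplification A = 1/(1 − 0.6622) = 2.96.
ΔT = 4.82 × 2.96 = 14.3 °C.

14.3 °C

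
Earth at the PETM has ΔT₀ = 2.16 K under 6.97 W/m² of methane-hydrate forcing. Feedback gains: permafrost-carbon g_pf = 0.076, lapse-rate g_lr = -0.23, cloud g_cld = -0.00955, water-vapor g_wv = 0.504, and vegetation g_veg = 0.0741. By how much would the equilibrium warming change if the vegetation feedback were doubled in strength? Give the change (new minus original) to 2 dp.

0.53 K

Original: g = 0.41455, ΔT = 2.16/(1−0.41455) = 3.6895 K.
With doubled vegetation: g' = 0.48865, ΔT' = 2.16/(1−0.48865) = 4.2241 K.
Change = 4.2241 − 3.6895 = 0.53 K.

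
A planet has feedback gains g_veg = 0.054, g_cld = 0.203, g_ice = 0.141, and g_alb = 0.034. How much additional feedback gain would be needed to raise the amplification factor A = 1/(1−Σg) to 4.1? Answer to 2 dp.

Current total gain = 0.432.
Target gain for A = 4.1: g* = 1 − 1/4.1 = 0.7561.
Additional gain needed = 0.7561 − 0.432 = 0.32.

0.32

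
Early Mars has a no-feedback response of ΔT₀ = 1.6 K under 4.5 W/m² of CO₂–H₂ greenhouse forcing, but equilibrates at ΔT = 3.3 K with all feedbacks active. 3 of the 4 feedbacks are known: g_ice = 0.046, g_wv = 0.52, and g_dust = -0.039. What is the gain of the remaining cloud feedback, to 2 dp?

-0.01

Amplification A = ΔT/ΔT₀ = 3.3/1.6 = 2.062.
Total gain g = 1 − 1/A = 1 − 1/2.062 = 0.515.
Known gains sum to 0.046 + 0.52 − 0.039 = 0.527.
g_cld = 0.515 − 0.527 = -0.01.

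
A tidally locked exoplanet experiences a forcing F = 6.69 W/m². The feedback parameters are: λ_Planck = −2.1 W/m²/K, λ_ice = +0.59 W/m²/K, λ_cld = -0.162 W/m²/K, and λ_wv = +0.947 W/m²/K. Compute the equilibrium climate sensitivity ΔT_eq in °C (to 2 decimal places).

Net feedback parameter λ = (−2.1) + (+0.59) + (-0.162) + (+0.947) = -0.725 W/m²/K.
ΔT = −F/λ = −6.69/(-0.725) = 9.23 °C.

9.23 °C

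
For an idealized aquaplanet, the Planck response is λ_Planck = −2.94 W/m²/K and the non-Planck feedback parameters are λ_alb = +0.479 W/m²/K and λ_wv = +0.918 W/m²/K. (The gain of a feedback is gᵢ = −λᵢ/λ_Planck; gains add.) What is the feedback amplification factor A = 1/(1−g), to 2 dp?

1.91

Convert to gains: g_alb = 0.479/2.94 = 0.1629; g_wv = 0.918/2.94 = 0.3122.
Total gain g = 0.4751.
A = 1/(1 − 0.4751) = 1.91.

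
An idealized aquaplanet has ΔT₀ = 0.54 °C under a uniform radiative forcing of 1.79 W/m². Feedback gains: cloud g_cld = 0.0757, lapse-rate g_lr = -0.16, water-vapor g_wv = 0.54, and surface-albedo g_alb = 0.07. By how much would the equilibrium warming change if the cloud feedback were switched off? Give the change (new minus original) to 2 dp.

Original: g = 0.5257, ΔT = 0.54/(1−0.5257) = 1.1385 °C.
Without cloud: g' = 0.45, ΔT' = 0.54/(1−0.45) = 0.9818 °C.
Change = 0.9818 − 1.1385 = -0.16 °C.

-0.16 °C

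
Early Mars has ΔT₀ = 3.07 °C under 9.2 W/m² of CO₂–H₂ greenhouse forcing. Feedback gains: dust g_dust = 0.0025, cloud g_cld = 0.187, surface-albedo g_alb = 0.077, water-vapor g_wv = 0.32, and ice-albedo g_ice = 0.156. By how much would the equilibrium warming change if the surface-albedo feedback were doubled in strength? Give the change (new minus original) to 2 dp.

Original: g = 0.7425, ΔT = 3.07/(1−0.7425) = 11.9223 °C.
With doubled surface-albedo: g' = 0.8195, ΔT' = 3.07/(1−0.8195) = 17.0083 °C.
Change = 17.0083 − 11.9223 = 5.09 °C.

5.09 °C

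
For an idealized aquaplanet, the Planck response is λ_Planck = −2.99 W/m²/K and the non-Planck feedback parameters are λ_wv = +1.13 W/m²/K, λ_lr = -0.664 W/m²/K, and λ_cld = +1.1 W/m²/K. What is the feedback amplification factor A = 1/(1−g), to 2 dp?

Convert to gains: g_wv = 1.13/2.99 = 0.3779; g_lr = -0.664/2.99 = -0.2221; g_cld = 1.1/2.99 = 0.3679.
Total gain g = 0.5237.
A = 1/(1 − 0.5237) = 2.10.

2.10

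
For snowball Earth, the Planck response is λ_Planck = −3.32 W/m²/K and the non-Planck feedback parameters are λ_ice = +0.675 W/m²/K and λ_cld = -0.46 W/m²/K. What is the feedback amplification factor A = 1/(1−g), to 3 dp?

Convert to gains: g_ice = 0.675/3.32 = 0.2033; g_cld = -0.46/3.32 = -0.1386.
Total gain g = 0.0647.
A = 1/(1 − 0.0647) = 1.069.

1.069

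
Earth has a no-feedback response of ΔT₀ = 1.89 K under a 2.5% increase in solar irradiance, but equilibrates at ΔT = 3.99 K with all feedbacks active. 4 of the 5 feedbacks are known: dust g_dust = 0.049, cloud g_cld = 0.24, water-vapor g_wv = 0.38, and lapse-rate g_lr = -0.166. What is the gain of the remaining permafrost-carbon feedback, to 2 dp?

Amplification A = ΔT/ΔT₀ = 3.99/1.89 = 2.111.
Total gain g = 1 − 1/A = 1 − 1/2.111 = 0.5263.
Known gains sum to 0.049 + 0.24 + 0.38 − 0.166 = 0.503.
g_pf = 0.5263 − 0.503 = 0.02.

0.02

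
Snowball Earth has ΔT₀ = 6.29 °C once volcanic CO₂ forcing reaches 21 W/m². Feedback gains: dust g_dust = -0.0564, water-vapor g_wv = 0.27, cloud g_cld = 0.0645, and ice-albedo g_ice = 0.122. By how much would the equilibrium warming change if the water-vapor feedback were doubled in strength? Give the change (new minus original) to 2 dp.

Original: g = 0.4001, ΔT = 6.29/(1−0.4001) = 10.4851 °C.
With doubled water-vapor: g' = 0.6701, ΔT' = 6.29/(1−0.6701) = 19.0664 °C.
Change = 19.0664 − 10.4851 = 8.58 °C.

8.58 °C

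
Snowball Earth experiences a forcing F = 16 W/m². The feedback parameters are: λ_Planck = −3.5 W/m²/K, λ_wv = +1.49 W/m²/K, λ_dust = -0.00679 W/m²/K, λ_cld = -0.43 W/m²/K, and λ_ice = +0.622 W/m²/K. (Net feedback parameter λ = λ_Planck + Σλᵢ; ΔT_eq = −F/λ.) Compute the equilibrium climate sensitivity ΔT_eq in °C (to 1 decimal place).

8.8 °C

Net feedback parameter λ = (−3.5) + (+1.49) + (-0.00679) + (-0.43) + (+0.622) = -1.82479 W/m²/K.
ΔT = −F/λ = −16/(-1.82479) = 8.8 °C.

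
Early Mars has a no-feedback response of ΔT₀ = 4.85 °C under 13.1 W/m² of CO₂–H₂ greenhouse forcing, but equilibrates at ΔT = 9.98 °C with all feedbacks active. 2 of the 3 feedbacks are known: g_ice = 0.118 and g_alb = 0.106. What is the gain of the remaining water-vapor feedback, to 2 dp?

Amplification A = ΔT/ΔT₀ = 9.98/4.85 = 2.058.
Total gain g = 1 − 1/A = 1 − 1/2.058 = 0.5141.
Known gains sum to 0.118 + 0.106 = 0.224.
g_wv = 0.5141 − 0.224 = 0.29.

0.29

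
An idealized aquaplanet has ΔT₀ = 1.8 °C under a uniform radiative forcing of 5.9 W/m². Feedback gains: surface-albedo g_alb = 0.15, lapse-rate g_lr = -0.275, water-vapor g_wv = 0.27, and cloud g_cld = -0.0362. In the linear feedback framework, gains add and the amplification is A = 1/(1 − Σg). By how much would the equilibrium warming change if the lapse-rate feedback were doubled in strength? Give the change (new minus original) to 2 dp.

-0.48 °C

Original: g = 0.1088, ΔT = 1.8/(1−0.1088) = 2.0197 °C.
With doubled lapse-rate: g' = -0.1662, ΔT' = 1.8/(1+0.1662) = 1.5435 °C.
Change = 1.5435 − 2.0197 = -0.48 °C.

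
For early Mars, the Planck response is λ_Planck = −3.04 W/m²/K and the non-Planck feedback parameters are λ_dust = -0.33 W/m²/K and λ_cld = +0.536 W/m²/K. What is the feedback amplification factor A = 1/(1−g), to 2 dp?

Convert to gains: g_dust = -0.33/3.04 = -0.1086; g_cld = 0.536/3.04 = 0.1763.
Total gain g = 0.0677.
A = 1/(1 − 0.0677) = 1.07.

1.07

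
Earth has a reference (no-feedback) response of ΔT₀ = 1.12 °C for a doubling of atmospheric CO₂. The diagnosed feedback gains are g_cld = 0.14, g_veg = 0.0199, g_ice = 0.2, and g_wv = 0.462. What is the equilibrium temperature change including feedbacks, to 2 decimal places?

Total gain g = 0.14 + 0.0199 + 0.2 + 0.462 = 0.8219.
Amplification A = 1/(1 − 0.8219) = 5.615.
ΔT = 1.12 × 5.615 = 6.29 °C.

6.29 °C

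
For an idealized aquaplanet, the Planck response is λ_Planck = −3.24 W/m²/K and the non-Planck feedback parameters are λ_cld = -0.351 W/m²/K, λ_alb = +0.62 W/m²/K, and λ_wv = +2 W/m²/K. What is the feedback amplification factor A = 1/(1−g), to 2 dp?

3.34

Convert to gains: g_cld = -0.351/3.24 = -0.1083; g_alb = 0.62/3.24 = 0.1914; g_wv = 2/3.24 = 0.6173.
Total gain g = 0.7004.
A = 1/(1 − 0.7004) = 3.34.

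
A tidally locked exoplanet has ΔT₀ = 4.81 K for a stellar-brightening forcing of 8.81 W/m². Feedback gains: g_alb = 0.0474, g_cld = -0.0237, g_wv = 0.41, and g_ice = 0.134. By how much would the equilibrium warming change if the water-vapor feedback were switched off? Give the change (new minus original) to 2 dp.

Original: g = 0.5677, ΔT = 4.81/(1−0.5677) = 11.1265 K.
Without water-vapor: g' = 0.1577, ΔT' = 4.81/(1−0.1577) = 5.7106 K.
Change = 5.7106 − 11.1265 = -5.42 K.

-5.42 K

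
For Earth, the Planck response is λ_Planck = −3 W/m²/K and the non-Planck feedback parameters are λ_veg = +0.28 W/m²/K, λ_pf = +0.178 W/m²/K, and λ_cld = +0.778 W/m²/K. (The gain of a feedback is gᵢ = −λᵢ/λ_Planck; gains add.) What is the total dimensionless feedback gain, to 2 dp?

Convert to gains: g_veg = 0.28/3 = 0.09333; g_pf = 0.178/3 = 0.05933; g_cld = 0.778/3 = 0.2593.
Total gain g = 0.41196.

0.41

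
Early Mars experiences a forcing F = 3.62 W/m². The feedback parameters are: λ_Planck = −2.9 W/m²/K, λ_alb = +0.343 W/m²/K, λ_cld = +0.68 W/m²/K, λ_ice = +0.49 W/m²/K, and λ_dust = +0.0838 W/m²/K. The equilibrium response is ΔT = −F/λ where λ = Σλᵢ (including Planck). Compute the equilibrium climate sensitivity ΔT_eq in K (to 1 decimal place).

Net feedback parameter λ = (−2.9) + (+0.343) + (+0.68) + (+0.49) + (+0.0838) = -1.3032 W/m²/K.
ΔT = −F/λ = −3.62/(-1.3032) = 2.8 K.

2.8 K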